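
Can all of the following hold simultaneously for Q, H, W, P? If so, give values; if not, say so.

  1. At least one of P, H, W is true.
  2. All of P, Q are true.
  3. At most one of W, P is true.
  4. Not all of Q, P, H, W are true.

Q: True, H: True, W: False, P: True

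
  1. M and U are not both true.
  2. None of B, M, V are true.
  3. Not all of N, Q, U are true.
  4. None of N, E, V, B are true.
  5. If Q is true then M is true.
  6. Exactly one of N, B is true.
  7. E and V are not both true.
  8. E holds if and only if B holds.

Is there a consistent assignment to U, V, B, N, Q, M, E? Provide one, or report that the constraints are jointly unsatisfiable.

Unsatisfiable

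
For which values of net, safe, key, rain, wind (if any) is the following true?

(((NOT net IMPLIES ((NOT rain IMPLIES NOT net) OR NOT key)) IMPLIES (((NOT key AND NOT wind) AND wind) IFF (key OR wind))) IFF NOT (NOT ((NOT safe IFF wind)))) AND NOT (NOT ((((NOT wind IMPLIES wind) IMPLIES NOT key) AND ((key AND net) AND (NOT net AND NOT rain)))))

The conjunct NOT (NOT ((((NOT wind IMPLIES wind) IMPLIES NOT key) AND ((key AND net) AND (NOT net AND NOT rain))))) is unsatisfiable on its own:
  net = True: this becomes NOT (NOT False) = False.
  net = False: this becomes NOT (NOT False) = False.
So the whole conjunction is unsatisfiable.

No satisfying assignment exists.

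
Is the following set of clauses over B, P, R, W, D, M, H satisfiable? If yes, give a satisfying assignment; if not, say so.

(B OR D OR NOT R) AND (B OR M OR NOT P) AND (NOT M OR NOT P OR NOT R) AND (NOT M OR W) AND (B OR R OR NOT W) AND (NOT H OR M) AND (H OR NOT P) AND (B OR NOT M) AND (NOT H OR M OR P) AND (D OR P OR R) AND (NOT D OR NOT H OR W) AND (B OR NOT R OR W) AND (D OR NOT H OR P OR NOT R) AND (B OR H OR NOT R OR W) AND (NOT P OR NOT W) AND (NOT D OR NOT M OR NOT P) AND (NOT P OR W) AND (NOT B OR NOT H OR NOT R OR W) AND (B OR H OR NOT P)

B: True, P: False, R: True, W: True, D: False, M: True, H: False

Set B = True.
Try P = True:
  (H OR NOT P) forces H = True.
  (NOT H OR M) forces M = True.
  (NOT M OR NOT P OR NOT R) forces R = False.
  (NOT M OR W) forces W = True.
  clause (NOT P OR NOT W) is falsified — backtrack.
So P = False.
Set R = True.
Set W = True.
Set D = False.
  then (D OR NOT H OR P OR NOT R) forces H = False.
Set M = True.
All clauses satisfied.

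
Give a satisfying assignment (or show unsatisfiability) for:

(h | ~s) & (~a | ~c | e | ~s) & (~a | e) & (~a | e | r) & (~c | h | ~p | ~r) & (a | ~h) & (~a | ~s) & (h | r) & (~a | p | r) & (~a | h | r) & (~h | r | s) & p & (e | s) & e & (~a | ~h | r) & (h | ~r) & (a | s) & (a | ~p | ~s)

h = True; c = False; a = True; s = False; e = True; r = True; p = True

Unit clause (p) forces p = True.
Unit clause (e) forces e = True.
Try h = False:
  (h | ~s) forces s = False.
  (h | r) forces r = True.
  clause (h | ~r) is falsified — backtrack.
So h = True.
  then (a | ~h) forces a = True.
  then (~a | ~s) forces s = False.
  then (~h | r | s) forces r = True.
Set c = False.
All clauses satisfied.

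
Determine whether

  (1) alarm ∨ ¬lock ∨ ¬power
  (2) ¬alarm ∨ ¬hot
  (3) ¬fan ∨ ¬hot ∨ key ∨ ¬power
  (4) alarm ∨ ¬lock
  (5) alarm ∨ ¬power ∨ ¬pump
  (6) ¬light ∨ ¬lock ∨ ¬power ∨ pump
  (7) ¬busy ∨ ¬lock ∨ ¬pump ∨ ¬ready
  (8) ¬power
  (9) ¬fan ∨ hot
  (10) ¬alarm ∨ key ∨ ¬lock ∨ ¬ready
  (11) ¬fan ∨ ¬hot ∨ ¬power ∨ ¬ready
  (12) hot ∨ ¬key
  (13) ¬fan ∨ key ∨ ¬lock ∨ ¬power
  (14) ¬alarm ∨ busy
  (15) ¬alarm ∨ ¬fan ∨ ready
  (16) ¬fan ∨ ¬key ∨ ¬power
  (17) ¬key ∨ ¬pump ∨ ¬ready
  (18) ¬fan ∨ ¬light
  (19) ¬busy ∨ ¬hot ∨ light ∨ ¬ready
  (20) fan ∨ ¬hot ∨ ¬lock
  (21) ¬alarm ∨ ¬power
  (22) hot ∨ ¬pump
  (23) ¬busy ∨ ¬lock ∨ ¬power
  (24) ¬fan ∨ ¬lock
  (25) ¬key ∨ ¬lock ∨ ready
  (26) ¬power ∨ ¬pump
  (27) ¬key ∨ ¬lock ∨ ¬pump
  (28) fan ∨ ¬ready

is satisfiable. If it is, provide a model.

hot = False; pump = False; key = False; ready = False; lock = False; busy = True; light = True; power = False; fan = False; alarm = False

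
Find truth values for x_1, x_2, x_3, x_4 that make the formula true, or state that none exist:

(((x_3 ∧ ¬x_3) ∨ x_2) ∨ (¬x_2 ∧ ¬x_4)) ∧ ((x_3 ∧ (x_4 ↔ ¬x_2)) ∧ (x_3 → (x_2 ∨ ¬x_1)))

x_1 = True; x_2 = True; x_3 = True; x_4 = False

  ((x_3 ∧ ¬x_3) ∨ x_2) ∨ (¬x_2 ∧ ¬x_4) = True
    (x_3 ∧ ¬x_3) ∨ x_2 = True
      x_3 ∧ ¬x_3 = False
        ¬x_3 = False
    ¬x_2 ∧ ¬x_4 = False
      ¬x_2 = False
      ¬x_4 = True
  (x_3 ∧ (x_4 ↔ ¬x_2)) ∧ (x_3 → (x_2 ∨ ¬x_1)) = True
    x_3 ∧ (x_4 ↔ ¬x_2) = True
      x_4 ↔ ¬x_2 = True
        ¬x_2 = False
    x_3 → (x_2 ∨ ¬x_1) = True
      x_2 ∨ ¬x_1 = True
        ¬x_1 = False
Both conjuncts True, so the formula holds.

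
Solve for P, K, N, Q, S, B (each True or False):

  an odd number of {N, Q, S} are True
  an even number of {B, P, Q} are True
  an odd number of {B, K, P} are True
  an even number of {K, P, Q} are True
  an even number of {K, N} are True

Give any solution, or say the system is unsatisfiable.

P: True; K: False; N: False; Q: True; S: False; B: False

{N, Q, S}: 1 true → odd ✓
{B, P, Q}: 2 true → even ✓
{B, K, P}: 1 true → odd ✓
{K, P, Q}: 2 true → even ✓
{K, N}: 0 true → even ✓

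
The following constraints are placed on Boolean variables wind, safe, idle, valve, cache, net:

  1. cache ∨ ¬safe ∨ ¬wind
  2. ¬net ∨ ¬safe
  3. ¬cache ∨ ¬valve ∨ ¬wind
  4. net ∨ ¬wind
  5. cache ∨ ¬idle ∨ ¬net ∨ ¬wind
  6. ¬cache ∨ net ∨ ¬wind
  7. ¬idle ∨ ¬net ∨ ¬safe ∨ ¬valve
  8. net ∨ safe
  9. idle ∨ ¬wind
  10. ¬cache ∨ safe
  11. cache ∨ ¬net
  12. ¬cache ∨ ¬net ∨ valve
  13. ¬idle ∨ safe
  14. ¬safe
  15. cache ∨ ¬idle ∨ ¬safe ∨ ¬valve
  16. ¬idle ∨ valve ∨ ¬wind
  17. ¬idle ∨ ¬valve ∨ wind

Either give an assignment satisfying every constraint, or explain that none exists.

Case safe = True:
  Clause (¬safe) is falsified — contradiction.
Case safe = False:
  (net ∨ safe) forces net = True.
  (¬cache ∨ safe) forces cache = False.
  Clause (cache ∨ ¬net) is falsified — contradiction.
Both cases fail, so the formula is unsatisfiable.

No satisfying assignment exists.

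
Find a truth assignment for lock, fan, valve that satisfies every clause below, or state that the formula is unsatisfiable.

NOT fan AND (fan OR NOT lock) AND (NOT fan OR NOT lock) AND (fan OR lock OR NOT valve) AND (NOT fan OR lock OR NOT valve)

lock = False, fan = False, valve = False

Unit clause (NOT fan) forces fan = False.
In (fan OR NOT lock) only NOT lock is left, so lock = False.
In (fan OR lock OR NOT valve) only NOT valve is left, so valve = False.
Check each clause:
  (NOT fan): NOT fan holds.
  (fan OR NOT lock): NOT lock holds.
  (NOT fan OR NOT lock): NOT fan holds.
  (fan OR lock OR NOT valve): NOT valve holds.
  (NOT fan OR lock OR NOT valve): NOT fan holds.
All clauses satisfied.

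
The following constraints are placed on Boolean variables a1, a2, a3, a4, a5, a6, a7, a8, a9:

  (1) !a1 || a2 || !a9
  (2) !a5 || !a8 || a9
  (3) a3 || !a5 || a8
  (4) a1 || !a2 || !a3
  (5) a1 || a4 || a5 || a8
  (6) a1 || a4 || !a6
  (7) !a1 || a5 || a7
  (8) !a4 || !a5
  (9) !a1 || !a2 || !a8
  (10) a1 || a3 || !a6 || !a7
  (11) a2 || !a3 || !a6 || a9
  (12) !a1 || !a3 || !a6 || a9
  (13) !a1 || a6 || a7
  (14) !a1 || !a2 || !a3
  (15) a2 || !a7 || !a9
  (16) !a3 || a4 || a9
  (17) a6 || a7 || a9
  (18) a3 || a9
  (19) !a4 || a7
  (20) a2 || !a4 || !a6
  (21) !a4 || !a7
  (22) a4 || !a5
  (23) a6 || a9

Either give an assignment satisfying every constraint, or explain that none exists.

a1 = False, a2 = False, a3 = False, a4 = False, a5 = False, a6 = False, a7 = False, a8 = True, a9 = True

Set a1 = False.
Set a2 = False.
Set a3 = False.
  then (a3 || a9) forces a9 = True.
  then (a2 || !a7 || !a9) forces a7 = False.
  then (!a4 || a7) forces a4 = False.
  then (a4 || !a5) forces a5 = False.
  then (a1 || a4 || a5 || a8) forces a8 = True.
  then (a1 || a4 || !a6) forces a6 = False.
All clauses satisfied.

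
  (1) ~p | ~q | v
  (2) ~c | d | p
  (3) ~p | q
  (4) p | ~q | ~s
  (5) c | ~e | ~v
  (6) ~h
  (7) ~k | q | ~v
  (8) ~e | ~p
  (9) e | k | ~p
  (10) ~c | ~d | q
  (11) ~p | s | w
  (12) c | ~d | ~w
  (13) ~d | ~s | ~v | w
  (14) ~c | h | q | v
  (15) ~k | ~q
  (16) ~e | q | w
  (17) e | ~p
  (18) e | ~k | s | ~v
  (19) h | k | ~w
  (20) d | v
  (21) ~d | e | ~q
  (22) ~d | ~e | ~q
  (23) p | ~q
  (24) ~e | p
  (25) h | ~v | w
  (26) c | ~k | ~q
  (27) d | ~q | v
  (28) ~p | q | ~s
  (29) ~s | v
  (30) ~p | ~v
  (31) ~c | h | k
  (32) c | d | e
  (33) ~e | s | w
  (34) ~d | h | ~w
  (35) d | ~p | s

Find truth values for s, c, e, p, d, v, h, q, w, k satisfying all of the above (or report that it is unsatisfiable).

Unit clause (~h) forces h = False.
Try s = True:
  (~s | v) forces v = True.
  (h | ~v | w) forces w = True.
  (h | k | ~w) forces k = True.
  (~k | q | ~v) forces q = True.
  clause (~k | ~q) is falsified — backtrack.
So s = False.
Try c = True:
  (~c | h | k) forces k = True.
  (~k | ~q) forces q = False.
  (~p | q) forces p = False.
  (~c | d | p) forces d = True.
  clause (~c | ~d | q) is falsified — backtrack.
So c = False.
Set e = False.
  then (e | ~p) forces p = False.
  then (p | ~q) forces q = False.
  then (c | d | e) forces d = True.
  then (~d | h | ~w) forces w = False.
  then (h | ~v | w) forces v = False.
Set k = True.
All clauses satisfied.

s=F; c=F; e=F; p=F; d=T; v=F; h=F; q=F; w=F; k=T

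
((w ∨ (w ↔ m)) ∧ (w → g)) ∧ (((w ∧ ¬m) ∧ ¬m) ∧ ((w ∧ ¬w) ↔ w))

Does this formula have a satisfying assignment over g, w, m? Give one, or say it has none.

Case w = True: the conjunct (w ∧ ¬w) ↔ w becomes (True ∧ False) ↔ True = False.
Case w = False: the conjunct w is False.
Both cases fail — unsatisfiable.

The formula is unsatisfiable.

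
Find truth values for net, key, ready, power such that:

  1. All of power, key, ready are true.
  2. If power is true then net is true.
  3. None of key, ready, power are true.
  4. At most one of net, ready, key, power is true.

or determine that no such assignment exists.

Unsatisfiable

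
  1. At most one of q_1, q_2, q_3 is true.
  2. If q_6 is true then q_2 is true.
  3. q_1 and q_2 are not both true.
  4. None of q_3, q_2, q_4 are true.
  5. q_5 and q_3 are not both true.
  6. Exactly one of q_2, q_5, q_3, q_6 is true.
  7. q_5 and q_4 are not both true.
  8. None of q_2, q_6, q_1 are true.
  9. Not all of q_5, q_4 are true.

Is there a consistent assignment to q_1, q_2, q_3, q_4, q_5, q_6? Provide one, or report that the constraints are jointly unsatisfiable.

q_1: False; q_2: False; q_3: False; q_4: False; q_5: True; q_6: False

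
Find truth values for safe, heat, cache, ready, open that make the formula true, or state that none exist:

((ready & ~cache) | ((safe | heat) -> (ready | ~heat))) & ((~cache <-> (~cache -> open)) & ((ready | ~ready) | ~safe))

safe = False; heat = False; cache = False; ready = False; open = True

  (ready & ~cache) | ((safe | heat) -> (ready | ~heat)) = True
    ready & ~cache = False
      ~cache = True
    (safe | heat) -> (ready | ~heat) = True
      safe | heat = False
      ready | ~heat = True
        ~heat = True
  (~cache <-> (~cache -> open)) & ((ready | ~ready) | ~safe) = True
    ~cache <-> (~cache -> open) = True
      ~cache = True
      ~cache -> open = True
        ~cache = True
    (ready | ~ready) | ~safe = True
      ready | ~ready = True
        ~ready = True
      ~safe = True
Both conjuncts True, so the formula holds.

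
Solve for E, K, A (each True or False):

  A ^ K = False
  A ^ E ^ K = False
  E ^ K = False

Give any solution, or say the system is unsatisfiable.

E = False, K = False, A = False

A ^ K = F ^ F = False ✓
A ^ E ^ K = F ^ F ^ F = False ✓
E ^ K = F ^ F = False ✓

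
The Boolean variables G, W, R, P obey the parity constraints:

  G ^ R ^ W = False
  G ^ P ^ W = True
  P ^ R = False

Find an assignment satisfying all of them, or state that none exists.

Adding constraints 1, 2, 3 mod 2: every variable appears an even number of times on the left, so the left side is 0.
But the right sides sum to 1 (mod 2). 0 ≠ 1 — the system is inconsistent.

No satisfying assignment exists.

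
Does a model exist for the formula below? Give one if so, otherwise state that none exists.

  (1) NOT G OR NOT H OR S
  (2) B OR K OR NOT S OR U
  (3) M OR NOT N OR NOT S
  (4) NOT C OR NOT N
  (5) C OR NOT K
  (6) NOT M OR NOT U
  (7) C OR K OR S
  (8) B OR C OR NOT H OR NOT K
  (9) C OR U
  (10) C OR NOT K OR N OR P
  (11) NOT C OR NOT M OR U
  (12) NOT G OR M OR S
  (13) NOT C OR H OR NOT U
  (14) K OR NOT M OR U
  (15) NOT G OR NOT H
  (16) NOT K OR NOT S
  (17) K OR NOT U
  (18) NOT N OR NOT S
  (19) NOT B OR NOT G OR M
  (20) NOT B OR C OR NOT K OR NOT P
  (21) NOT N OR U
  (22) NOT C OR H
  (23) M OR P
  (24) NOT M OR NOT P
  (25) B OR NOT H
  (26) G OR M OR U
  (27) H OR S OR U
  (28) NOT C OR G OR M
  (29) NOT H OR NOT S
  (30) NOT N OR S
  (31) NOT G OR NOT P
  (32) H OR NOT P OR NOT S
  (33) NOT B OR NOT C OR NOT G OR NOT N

No satisfying assignment exists.

Case M = True:
  (NOT M OR NOT U) forces U = False.
  (C OR U) forces C = True.
  Clause (NOT C OR NOT M OR U) is falsified — contradiction.
Case M = False:
  (M OR P) forces P = True.
  (NOT G OR NOT P) forces G = False.
  (G OR M OR U) forces U = True.
  (K OR NOT U) forces K = True.
  (C OR NOT K) forces C = True.
  Clause (NOT C OR G OR M) is falsified — contradiction.
Both cases fail, so the formula is unsatisfiable.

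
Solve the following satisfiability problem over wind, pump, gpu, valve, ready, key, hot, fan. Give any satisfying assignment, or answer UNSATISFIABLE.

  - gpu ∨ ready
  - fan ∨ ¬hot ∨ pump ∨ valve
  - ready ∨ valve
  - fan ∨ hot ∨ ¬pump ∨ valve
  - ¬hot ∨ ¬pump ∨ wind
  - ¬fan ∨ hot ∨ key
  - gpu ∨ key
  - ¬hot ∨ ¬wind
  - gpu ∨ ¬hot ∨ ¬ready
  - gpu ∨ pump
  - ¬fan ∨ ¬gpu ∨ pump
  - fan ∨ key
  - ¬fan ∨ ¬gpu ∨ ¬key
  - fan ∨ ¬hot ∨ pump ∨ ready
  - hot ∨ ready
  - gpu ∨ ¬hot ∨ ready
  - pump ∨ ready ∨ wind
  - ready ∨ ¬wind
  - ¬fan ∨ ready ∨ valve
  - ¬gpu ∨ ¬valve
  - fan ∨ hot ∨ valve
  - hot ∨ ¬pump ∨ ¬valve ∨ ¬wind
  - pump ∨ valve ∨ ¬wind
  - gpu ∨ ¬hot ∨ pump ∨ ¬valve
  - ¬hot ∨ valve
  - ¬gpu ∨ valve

wind=F, pump=T, gpu=F, valve=T, ready=T, key=T, hot=F, fan=T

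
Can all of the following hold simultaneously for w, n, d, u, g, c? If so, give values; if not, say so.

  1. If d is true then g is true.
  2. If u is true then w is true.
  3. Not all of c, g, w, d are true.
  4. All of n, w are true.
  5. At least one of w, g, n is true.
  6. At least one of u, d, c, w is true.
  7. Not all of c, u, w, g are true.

w = True; n = True; d = False; u = True; g = True; c = False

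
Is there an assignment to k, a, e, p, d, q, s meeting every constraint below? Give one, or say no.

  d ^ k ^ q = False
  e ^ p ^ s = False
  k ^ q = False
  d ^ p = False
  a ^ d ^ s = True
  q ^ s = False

k = True, a = False, e = True, p = False, d = False, q = True, s = True

d ^ k ^ q = F ^ T ^ T = False ✓
e ^ p ^ s = T ^ F ^ T = False ✓
k ^ q = T ^ T = False ✓
d ^ p = F ^ F = False ✓
a ^ d ^ s = F ^ F ^ T = True ✓
q ^ s = T ^ T = False ✓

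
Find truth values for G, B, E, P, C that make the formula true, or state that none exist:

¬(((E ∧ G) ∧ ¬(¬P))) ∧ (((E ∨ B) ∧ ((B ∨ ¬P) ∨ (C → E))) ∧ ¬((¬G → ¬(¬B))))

G = False; B = False; E = True; P = True; C = False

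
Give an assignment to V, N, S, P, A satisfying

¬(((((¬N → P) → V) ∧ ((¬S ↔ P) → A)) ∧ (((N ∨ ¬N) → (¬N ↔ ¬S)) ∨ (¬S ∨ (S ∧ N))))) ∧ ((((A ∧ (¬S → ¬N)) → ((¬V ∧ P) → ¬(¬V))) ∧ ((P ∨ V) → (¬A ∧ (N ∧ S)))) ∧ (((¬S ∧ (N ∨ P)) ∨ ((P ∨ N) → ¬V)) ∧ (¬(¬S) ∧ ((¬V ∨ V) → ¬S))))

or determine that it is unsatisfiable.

Case S = True: the formula simplifies to ¬(((((¬N → P) → V) ∧ (¬P → A)) ∧ (((N ∨ ¬N) → N) ∨ N))) ∧ (((A → ((¬V ∧ P) → ¬(¬V))) ∧ ((P ∨ V) → (¬A ∧ N))) ∧ (((P ∨ N) → ¬V) ∧ ¬((¬V ∨ V)))).
  V = True: the conjunct ¬((¬V ∨ V)) becomes ¬((False ∨ True)) = False.
  V = False: the conjunct ¬((¬V ∨ V)) becomes ¬((True ∨ False)) = False.
Case S = False: the conjunct ¬(¬S) becomes ¬(¬False) = False.
Both cases fail — unsatisfiable.

No satisfying assignment exists.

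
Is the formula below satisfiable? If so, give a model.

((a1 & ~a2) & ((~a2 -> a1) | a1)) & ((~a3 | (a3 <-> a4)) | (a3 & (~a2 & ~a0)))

a0 = False, a1 = True, a2 = False, a3 = True, a4 = True

  (a1 & ~a2) & ((~a2 -> a1) | a1) = True
    a1 & ~a2 = True
      ~a2 = True
    (~a2 -> a1) | a1 = True
      ~a2 -> a1 = True
        ~a2 = True
  (~a3 | (a3 <-> a4)) | (a3 & (~a2 & ~a0)) = True
    ~a3 | (a3 <-> a4) = True
      ~a3 = False
      a3 <-> a4 = True
    a3 & (~a2 & ~a0) = True
      ~a2 & ~a0 = True
        ~a2 = True
        ~a0 = True
Both conjuncts True, so the formula holds.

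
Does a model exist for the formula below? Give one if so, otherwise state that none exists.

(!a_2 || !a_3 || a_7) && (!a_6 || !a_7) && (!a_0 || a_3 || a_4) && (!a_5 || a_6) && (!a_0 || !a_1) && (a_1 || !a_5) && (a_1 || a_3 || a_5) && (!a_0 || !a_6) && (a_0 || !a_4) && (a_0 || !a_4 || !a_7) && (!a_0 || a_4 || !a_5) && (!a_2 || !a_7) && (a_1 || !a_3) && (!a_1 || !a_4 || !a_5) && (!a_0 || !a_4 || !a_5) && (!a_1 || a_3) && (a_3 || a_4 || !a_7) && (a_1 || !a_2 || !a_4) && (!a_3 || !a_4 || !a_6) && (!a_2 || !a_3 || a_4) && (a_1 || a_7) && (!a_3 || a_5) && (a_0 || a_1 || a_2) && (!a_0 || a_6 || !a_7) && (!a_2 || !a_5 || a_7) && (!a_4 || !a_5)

a_0=F, a_1=T, a_2=F, a_3=T, a_4=F, a_5=T, a_6=T, a_7=F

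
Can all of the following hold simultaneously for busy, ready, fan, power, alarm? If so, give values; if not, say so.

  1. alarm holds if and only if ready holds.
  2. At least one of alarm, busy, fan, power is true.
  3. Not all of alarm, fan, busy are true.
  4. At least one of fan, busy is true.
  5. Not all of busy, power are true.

busy=F, ready=F, fan=T, power=T, alarm=F

  (1) alarm=F, ready=F — same ✓
  (2) {alarm, busy, fan, power}: 2 true — at least one ✓
  (3) {alarm, fan, busy}: 1/3 true — not all ✓
  (4) {fan, busy}: 1 true — at least one ✓
  (5) {busy, power}: 1/2 true — not all ✓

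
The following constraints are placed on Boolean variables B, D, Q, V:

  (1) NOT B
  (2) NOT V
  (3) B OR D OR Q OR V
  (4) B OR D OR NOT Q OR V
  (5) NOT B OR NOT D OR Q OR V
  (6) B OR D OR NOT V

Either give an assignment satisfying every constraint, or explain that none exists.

B = False, D = True, Q = False, V = False

Unit clause (NOT B) forces B = False.
Unit clause (NOT V) forces V = False.
Try D = False:
  (B OR D OR Q OR V) forces Q = True.
  clause (B OR D OR NOT Q OR V) is falsified — backtrack.
So D = True.
Set Q = False.
Check each clause:
  (NOT B): NOT B holds.
  (NOT V): NOT V holds.
  (B OR D OR Q OR V): D holds.
  (B OR D OR NOT Q OR V): D holds.
  (NOT B OR NOT D OR Q OR V): NOT B holds.
  (B OR D OR NOT V): D holds.
All clauses satisfied.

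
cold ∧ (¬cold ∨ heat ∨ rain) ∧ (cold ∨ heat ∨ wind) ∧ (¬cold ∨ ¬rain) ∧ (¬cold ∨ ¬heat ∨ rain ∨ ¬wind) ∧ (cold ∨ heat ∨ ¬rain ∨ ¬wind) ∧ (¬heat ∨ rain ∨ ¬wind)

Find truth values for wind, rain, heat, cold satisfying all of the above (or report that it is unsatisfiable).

Unit clause (cold) forces cold = True.
In (¬cold ∨ ¬rain) only ¬rain is left, so rain = False.
In (¬cold ∨ heat ∨ rain) only heat is left, so heat = True.
In (¬cold ∨ ¬heat ∨ rain ∨ ¬wind) only ¬wind is left, so wind = False.
Check each clause:
  (cold): cold holds.
  (¬cold ∨ heat ∨ rain): heat holds.
  (cold ∨ heat ∨ wind): cold holds.
  (¬cold ∨ ¬rain): ¬rain holds.
  (¬cold ∨ ¬heat ∨ rain ∨ ¬wind): ¬wind holds.
  (cold ∨ heat ∨ ¬rain ∨ ¬wind): cold holds.
  (¬heat ∨ rain ∨ ¬wind): ¬wind holds.
All clauses satisfied.

wind = False; rain = False; heat = True; cold = True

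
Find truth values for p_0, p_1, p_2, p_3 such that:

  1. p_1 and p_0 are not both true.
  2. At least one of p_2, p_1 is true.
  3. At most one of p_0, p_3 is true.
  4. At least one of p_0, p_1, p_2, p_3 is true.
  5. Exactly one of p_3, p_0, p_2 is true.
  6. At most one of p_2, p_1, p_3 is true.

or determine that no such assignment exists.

p_0 = False, p_1 = False, p_2 = True, p_3 = False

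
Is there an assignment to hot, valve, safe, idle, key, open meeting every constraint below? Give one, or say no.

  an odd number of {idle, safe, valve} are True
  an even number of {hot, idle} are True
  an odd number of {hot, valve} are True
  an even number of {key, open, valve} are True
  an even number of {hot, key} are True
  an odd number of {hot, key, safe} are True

Unsatisfiable — no assignment works.

Adding constraints 1, 2, 3, 5, 6 mod 2: every variable appears an even number of times on the left, so the left side is 0.
But the right sides sum to 1 (mod 2). 0 ≠ 1 — the system is inconsistent.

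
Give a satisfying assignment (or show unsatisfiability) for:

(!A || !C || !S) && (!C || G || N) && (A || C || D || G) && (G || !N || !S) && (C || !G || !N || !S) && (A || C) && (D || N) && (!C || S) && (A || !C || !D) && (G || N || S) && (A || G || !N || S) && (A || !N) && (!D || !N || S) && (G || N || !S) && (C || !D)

Set G = False.
Try S = True:
  (G || !N || !S) forces N = False.
  clause (G || N || !S) is falsified — backtrack.
So S = False.
  then (!C || S) forces C = False.
  then (G || N || S) forces N = True.
  then (A || G || !N || S) forces A = True.
  then (!D || !N || S) forces D = False.
All clauses satisfied.

G = False, S = False, D = False, A = True, C = False, N = True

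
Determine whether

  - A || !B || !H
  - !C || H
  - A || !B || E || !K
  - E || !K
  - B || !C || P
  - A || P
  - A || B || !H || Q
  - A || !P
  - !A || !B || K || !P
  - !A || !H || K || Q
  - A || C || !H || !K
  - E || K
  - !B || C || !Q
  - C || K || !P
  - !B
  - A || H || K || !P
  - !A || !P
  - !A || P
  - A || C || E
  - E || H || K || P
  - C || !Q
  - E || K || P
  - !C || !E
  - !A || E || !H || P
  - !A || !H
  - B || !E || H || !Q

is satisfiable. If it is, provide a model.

No satisfying assignment exists.

Case P = True:
  (A || !P) forces A = True.
  Clause (!A || !P) is falsified — contradiction.
Case P = False:
  (A || P) forces A = True.
  Clause (!A || P) is falsified — contradiction.
Both cases fail, so the formula is unsatisfiable.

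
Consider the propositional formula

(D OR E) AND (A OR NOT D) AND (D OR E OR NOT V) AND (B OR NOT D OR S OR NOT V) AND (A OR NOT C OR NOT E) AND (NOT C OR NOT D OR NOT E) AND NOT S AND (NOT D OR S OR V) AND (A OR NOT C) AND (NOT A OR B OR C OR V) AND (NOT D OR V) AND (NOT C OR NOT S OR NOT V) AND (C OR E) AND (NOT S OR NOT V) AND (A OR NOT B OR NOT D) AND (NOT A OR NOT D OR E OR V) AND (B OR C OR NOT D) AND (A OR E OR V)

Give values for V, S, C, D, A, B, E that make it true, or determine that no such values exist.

V=T, S=F, C=T, D=T, A=T, B=T, E=F

Unit clause (NOT S) forces S = False.
Set V = True.
Set C = True.
  then (A OR NOT C) forces A = True.
Set D = True.
  then (B OR NOT D OR S OR NOT V) forces B = True.
  then (NOT C OR NOT D OR NOT E) forces E = False.
All clauses satisfied.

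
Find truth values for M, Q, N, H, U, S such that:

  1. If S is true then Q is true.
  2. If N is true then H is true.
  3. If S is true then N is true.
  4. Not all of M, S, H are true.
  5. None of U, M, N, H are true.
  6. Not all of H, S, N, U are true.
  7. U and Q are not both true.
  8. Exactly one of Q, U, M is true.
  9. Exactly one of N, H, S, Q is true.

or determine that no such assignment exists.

M: False; Q: True; N: False; H: False; U: False; S: False

  (1) S=F ⇒ Q: vacuous ✓
  (2) N=F ⇒ H: vacuous ✓
  (3) S=F ⇒ N: vacuous ✓
  (4) {M, S, H}: 0/3 true — not all ✓
  (5) {U, M, N, H}: 0 true — none ✓
  (6) {H, S, N, U}: 0/4 true — not all ✓
  (7) U=F, Q=T — not both ✓
  (8) {Q, U, M}: 1 true — exactly one ✓
  (9) {N, H, S, Q}: 1 true — exactly one ✓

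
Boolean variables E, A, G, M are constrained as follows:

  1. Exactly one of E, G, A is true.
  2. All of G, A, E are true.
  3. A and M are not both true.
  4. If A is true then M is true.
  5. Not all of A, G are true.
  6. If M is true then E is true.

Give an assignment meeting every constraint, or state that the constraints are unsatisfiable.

Case E = True:
  (1) with E=T forces G = False.
  Constraint (2) is violated (G=F) — contradiction.
Case E = False:
  Constraint (2) is violated (E=F) — contradiction.
Both cases fail — unsatisfiable.

Unsatisfiable — no assignment works.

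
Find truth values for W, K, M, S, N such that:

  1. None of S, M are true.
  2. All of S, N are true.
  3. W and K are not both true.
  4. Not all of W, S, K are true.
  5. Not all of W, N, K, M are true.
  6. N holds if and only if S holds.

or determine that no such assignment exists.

The formula is unsatisfiable.

Case S = True:
  Constraint (1) is violated (S=T) — contradiction.
Case S = False:
  Constraint (2) is violated (S=F) — contradiction.
Both cases fail — unsatisfiable.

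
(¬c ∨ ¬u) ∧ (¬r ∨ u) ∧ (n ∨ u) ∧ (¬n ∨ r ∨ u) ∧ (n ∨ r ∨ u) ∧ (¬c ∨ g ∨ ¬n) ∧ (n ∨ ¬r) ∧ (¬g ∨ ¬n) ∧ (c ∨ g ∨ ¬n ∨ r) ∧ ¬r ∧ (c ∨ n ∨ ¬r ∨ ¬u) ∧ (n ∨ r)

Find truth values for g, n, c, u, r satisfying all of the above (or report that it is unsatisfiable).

Unsatisfiable — no assignment works.

Case r = True:
  Clause (¬r) is falsified — contradiction.
Case r = False:
  (n ∨ r) forces n = True.
  (¬n ∨ r ∨ u) forces u = True.
  (¬c ∨ ¬u) forces c = False.
  (¬g ∨ ¬n) forces g = False.
  Clause (c ∨ g ∨ ¬n ∨ r) is falsified — contradiction.
Both cases fail, so the formula is unsatisfiable.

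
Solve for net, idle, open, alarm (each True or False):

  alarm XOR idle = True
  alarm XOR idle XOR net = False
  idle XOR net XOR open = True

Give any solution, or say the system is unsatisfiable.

net: True, idle: False, open: False, alarm: True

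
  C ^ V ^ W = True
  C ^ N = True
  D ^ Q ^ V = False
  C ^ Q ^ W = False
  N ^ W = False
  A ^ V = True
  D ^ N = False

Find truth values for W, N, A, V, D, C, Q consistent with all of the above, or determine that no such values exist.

W: True; N: True; A: True; V: False; D: True; C: False; Q: True

C ^ V ^ W = F ^ F ^ T = True ✓
C ^ N = F ^ T = True ✓
D ^ Q ^ V = T ^ T ^ F = False ✓
C ^ Q ^ W = F ^ T ^ T = False ✓
N ^ W = T ^ T = False ✓
A ^ V = T ^ F = True ✓
D ^ N = T ^ T = False ✓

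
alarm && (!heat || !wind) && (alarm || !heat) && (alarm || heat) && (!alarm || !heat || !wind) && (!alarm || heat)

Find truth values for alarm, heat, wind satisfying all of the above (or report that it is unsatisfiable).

alarm = True, heat = True, wind = False

Unit clause (alarm) forces alarm = True.
In (!alarm || heat) only heat is left, so heat = True.
In (!heat || !wind) only !wind is left, so wind = False.
Check each clause:
  (alarm): alarm holds.
  (!heat || !wind): !wind holds.
  (alarm || !heat): alarm holds.
  (alarm || heat): alarm holds.
  (!alarm || !heat || !wind): !wind holds.
  (!alarm || heat): heat holds.
All clauses satisfied.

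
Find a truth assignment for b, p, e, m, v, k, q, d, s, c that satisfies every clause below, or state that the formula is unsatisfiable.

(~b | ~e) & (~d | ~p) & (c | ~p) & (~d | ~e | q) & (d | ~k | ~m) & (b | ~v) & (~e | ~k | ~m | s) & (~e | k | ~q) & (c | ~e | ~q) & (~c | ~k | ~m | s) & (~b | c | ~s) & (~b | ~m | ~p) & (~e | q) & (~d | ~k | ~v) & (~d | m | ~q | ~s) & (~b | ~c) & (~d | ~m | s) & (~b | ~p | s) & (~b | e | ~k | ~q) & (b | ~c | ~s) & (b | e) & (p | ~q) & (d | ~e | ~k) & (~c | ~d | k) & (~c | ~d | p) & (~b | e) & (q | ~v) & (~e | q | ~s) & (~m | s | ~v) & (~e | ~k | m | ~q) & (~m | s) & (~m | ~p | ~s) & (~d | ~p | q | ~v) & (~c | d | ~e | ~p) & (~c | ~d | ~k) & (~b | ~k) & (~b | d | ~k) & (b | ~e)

Case e = True:
  (~b | ~e) forces b = False.
  Clause (b | ~e) is falsified — contradiction.
Case e = False:
  (b | e) forces b = True.
  Clause (~b | e) is falsified — contradiction.
Both cases fail, so the formula is unsatisfiable.

Unsatisfiable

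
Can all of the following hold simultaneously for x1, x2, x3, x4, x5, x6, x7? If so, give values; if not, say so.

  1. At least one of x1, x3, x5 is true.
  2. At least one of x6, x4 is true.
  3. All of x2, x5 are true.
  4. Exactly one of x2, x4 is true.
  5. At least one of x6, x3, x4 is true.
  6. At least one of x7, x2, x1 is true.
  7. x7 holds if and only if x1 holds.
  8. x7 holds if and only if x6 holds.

x1: True, x2: True, x3: True, x4: False, x5: True, x6: True, x7: True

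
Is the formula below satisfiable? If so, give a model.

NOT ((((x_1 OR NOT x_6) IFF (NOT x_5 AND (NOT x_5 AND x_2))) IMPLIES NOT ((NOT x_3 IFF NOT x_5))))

x_1: False, x_2: True, x_3: True, x_5: True, x_6: True

  NOT ((((x_1 OR NOT x_6) IFF (NOT x_5 AND (NOT x_5 AND x_2))) IMPLIES NOT ((NOT x_3 IFF NOT x_5)))) = True
    ((x_1 OR NOT x_6) IFF (NOT x_5 AND (NOT x_5 AND x_2))) IMPLIES NOT ((NOT x_3 IFF NOT x_5)) = False
      (x_1 OR NOT x_6) IFF (NOT x_5 AND (NOT x_5 AND x_2)) = True
        x_1 OR NOT x_6 = False
          NOT x_6 = False
        NOT x_5 AND (NOT x_5 AND x_2) = False
          NOT x_5 = False
          NOT x_5 AND x_2 = False
            NOT x_5 = False
      NOT ((NOT x_3 IFF NOT x_5)) = False
        NOT x_3 IFF NOT x_5 = True
          NOT x_3 = False
          NOT x_5 = False
The formula evaluates to True.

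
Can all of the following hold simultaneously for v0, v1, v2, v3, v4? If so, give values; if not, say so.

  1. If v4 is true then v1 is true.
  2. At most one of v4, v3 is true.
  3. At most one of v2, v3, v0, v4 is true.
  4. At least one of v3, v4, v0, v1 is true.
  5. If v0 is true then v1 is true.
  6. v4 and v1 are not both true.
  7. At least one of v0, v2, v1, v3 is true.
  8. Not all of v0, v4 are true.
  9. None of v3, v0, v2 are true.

v0: False, v1: True, v2: False, v3: False, v4: False

  (1) v4=F ⇒ v1: vacuous ✓
  (2) {v4, v3}: 0 true — at most one ✓
  (3) {v2, v3, v0, v4}: 0 true — at most one ✓
  (4) {v3, v4, v0, v1}: 1 true — at least one ✓
  (5) v0=F ⇒ v1: vacuous ✓
  (6) v4=F, v1=T — not both ✓
  (7) {v0, v2, v1, v3}: 1 true — at least one ✓
  (8) {v0, v4}: 0/2 true — not all ✓
  (9) {v3, v0, v2}: 0 true — none ✓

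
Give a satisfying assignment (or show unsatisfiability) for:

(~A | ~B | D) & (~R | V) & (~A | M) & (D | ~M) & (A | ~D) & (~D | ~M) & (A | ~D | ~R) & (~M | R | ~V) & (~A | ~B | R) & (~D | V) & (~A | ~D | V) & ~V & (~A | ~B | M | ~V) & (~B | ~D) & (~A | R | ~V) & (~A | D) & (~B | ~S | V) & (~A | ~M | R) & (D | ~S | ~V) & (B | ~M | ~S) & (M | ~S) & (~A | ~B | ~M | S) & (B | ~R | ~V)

V = False, R = False, D = False, B = False, S = False, A = False, M = False

Unit clause (~V) forces V = False.
In (~R | V) only ~R is left, so R = False.
In (~D | V) only ~D is left, so D = False.
In (~A | D) only ~A is left, so A = False.
In (D | ~M) only ~M is left, so M = False.
In (M | ~S) only ~S is left, so S = False.
Set B = False.
All clauses satisfied.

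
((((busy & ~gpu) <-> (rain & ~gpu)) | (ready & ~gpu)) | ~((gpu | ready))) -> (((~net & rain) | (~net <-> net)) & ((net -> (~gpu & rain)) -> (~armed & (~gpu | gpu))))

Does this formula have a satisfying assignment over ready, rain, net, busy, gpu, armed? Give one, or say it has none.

ready = True, rain = True, net = False, busy = False, gpu = False, armed = False

  ((((busy & ~gpu) <-> (rain & ~gpu)) | (ready & ~gpu)) | ~((gpu | ready))) -> (((~net & rain) | (~net <-> net)) & ((net -> (~gpu & rain)) -> (~armed & (~gpu | gpu)))) = True
    (((busy & ~gpu) <-> (rain & ~gpu)) | (ready & ~gpu)) | ~((gpu | ready)) = True
      ((busy & ~gpu) <-> (rain & ~gpu)) | (ready & ~gpu) = True
        (busy & ~gpu) <-> (rain & ~gpu) = False
          busy & ~gpu = False
            ~gpu = True
          rain & ~gpu = True
            ~gpu = True
        ready & ~gpu = True
          ~gpu = True
      ~((gpu | ready)) = False
        gpu | ready = True
    ((~net & rain) | (~net <-> net)) & ((net -> (~gpu & rain)) -> (~armed & (~gpu | gpu))) = True
      (~net & rain) | (~net <-> net) = True
        ~net & rain = True
          ~net = True
        ~net <-> net = False
          ~net = True
      (net -> (~gpu & rain)) -> (~armed & (~gpu | gpu)) = True
        net -> (~gpu & rain) = True
          ~gpu & rain = True
            ~gpu = True
        ~armed & (~gpu | gpu) = True
          ~armed = True
          ~gpu | gpu = True
            ~gpu = True
The formula evaluates to True.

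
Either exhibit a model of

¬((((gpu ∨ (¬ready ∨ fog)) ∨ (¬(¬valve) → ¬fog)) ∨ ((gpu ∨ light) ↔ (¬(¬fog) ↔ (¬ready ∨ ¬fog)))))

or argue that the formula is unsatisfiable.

Case fog = True: the formula becomes ¬((True ∨ ((gpu ∨ light) ↔ ¬ready))) = False.
Case fog = False: the formula becomes ¬((True ∨ ¬((gpu ∨ light)))) = False.
Both cases fail — unsatisfiable.

UNSATISFIABLE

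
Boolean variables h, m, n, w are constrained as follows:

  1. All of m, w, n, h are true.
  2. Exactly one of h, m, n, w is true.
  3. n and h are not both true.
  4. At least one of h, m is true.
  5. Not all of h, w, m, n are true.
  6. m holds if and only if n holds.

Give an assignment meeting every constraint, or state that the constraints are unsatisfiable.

Case h = True:
  (1) forces m = True.
  Constraint (2) is violated (h=T, m=T) — contradiction.
Case h = False:
  Constraint (1) is violated (h=F) — contradiction.
Both cases fail — unsatisfiable.

The formula is unsatisfiable.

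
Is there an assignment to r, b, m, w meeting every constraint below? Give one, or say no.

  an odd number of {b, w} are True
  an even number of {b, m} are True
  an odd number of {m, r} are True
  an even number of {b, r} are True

Unsatisfiable — no assignment works.

Adding constraints 2, 3, 4 mod 2: every variable appears an even number of times on the left, so the left side is 0.
But the right sides sum to 1 (mod 2). 0 ≠ 1 — the system is inconsistent.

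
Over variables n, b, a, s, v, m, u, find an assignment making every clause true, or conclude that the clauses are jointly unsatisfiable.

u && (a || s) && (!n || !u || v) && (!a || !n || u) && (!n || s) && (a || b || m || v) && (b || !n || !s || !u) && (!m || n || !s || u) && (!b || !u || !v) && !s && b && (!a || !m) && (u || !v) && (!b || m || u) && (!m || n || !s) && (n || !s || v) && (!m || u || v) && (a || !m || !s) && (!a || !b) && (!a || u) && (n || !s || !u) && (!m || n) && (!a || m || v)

UNSATISFIABLE

Case s = True:
  Clause (!s) is falsified — contradiction.
Case s = False:
  (u) forces u = True.
  (a || s) forces a = True.
  (!n || s) forces n = False.
  (b) forces b = True.
  Clause (!a || !b) is falsified — contradiction.
Both cases fail, so the formula is unsatisfiable.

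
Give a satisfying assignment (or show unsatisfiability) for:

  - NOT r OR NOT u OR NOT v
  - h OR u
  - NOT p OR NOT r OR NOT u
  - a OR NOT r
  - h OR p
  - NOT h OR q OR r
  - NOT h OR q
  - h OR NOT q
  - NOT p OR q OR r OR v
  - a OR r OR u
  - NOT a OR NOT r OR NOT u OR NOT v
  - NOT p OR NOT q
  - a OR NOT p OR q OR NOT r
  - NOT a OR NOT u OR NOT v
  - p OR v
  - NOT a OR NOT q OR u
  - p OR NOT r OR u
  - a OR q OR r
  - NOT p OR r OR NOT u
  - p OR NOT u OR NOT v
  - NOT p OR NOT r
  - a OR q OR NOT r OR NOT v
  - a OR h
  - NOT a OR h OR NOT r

Case h = True:
  (NOT h OR q) forces q = True.
  (NOT p OR NOT q) forces p = False.
  (p OR v) forces v = True.
  (p OR NOT u OR NOT v) forces u = False.
  (NOT a OR NOT q OR u) forces a = False.
  (a OR NOT r) forces r = False.
  Clause (a OR r OR u) is falsified — contradiction.
Case h = False:
  (h OR u) forces u = True.
  (h OR p) forces p = True.
  (NOT p OR NOT r OR NOT u) forces r = False.
  Clause (NOT p OR r OR NOT u) is falsified — contradiction.
Both cases fail, so the formula is unsatisfiable.

No satisfying assignment exists.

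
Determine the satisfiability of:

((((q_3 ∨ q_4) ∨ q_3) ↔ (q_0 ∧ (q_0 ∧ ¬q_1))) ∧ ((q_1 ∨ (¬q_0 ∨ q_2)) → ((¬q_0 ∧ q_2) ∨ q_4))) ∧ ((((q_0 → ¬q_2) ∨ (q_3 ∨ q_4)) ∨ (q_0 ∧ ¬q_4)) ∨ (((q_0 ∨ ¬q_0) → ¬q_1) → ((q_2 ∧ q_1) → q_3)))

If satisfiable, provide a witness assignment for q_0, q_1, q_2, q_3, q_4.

q_0=F, q_1=F, q_2=T, q_3=F, q_4=F

  (((q_3 ∨ q_4) ∨ q_3) ↔ (q_0 ∧ (q_0 ∧ ¬q_1))) ∧ ((q_1 ∨ (¬q_0 ∨ q_2)) → ((¬q_0 ∧ q_2) ∨ q_4)) = True
    ((q_3 ∨ q_4) ∨ q_3) ↔ (q_0 ∧ (q_0 ∧ ¬q_1)) = True
      (q_3 ∨ q_4) ∨ q_3 = False
        q_3 ∨ q_4 = False
      q_0 ∧ (q_0 ∧ ¬q_1) = False
        q_0 ∧ ¬q_1 = False
          ¬q_1 = True
    (q_1 ∨ (¬q_0 ∨ q_2)) → ((¬q_0 ∧ q_2) ∨ q_4) = True
      q_1 ∨ (¬q_0 ∨ q_2) = True
        ¬q_0 ∨ q_2 = True
          ¬q_0 = True
      (¬q_0 ∧ q_2) ∨ q_4 = True
        ¬q_0 ∧ q_2 = True
          ¬q_0 = True
  (((q_0 → ¬q_2) ∨ (q_3 ∨ q_4)) ∨ (q_0 ∧ ¬q_4)) ∨ (((q_0 ∨ ¬q_0) → ¬q_1) → ((q_2 ∧ q_1) → q_3)) = True
    ((q_0 → ¬q_2) ∨ (q_3 ∨ q_4)) ∨ (q_0 ∧ ¬q_4) = True
      (q_0 → ¬q_2) ∨ (q_3 ∨ q_4) = True
        q_0 → ¬q_2 = True
          ¬q_2 = False
        q_3 ∨ q_4 = False
      q_0 ∧ ¬q_4 = False
        ¬q_4 = True
    ((q_0 ∨ ¬q_0) → ¬q_1) → ((q_2 ∧ q_1) → q_3) = True
      (q_0 ∨ ¬q_0) → ¬q_1 = True
        q_0 ∨ ¬q_0 = True
          ¬q_0 = True
        ¬q_1 = True
      (q_2 ∧ q_1) → q_3 = True
        q_2 ∧ q_1 = False
Both conjuncts True, so the formula holds.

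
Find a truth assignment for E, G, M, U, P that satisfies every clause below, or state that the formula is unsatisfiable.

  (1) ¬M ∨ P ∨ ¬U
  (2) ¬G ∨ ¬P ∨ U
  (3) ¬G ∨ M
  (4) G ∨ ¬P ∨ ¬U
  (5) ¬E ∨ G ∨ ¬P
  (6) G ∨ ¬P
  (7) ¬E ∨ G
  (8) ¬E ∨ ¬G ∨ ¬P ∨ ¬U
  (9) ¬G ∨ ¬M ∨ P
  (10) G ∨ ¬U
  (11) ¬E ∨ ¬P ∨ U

E = False, G = False, M = True, U = False, P = False

Try E = True:
  (¬E ∨ G) forces G = True.
  (¬G ∨ M) forces M = True.
  (¬G ∨ ¬M ∨ P) forces P = True.
  (¬G ∨ ¬P ∨ U) forces U = True.
  clause (¬E ∨ ¬G ∨ ¬P ∨ ¬U) is falsified — backtrack.
So E = False.
Set G = False.
  then (G ∨ ¬P) forces P = False.
  then (G ∨ ¬U) forces U = False.
Set M = True.
All clauses satisfied.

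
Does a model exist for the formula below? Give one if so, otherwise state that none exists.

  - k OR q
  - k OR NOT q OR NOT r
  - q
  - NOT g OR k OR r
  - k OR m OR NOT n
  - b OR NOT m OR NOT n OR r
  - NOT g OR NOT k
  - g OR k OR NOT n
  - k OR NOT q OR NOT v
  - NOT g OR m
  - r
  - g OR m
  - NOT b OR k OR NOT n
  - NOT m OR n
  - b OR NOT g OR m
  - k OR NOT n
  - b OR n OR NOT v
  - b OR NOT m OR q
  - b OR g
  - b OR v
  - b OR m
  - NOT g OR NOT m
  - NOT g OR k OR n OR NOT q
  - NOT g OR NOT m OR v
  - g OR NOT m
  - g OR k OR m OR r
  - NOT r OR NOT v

Case q = True:
  (r) forces r = True.
  (k OR NOT q OR NOT r) forces k = True.
  (NOT g OR NOT k) forces g = False.
  (g OR m) forces m = True.
  Clause (g OR NOT m) is falsified — contradiction.
Case q = False:
  Clause (q) is falsified — contradiction.
Both cases fail, so the formula is unsatisfiable.

No satisfying assignment exists.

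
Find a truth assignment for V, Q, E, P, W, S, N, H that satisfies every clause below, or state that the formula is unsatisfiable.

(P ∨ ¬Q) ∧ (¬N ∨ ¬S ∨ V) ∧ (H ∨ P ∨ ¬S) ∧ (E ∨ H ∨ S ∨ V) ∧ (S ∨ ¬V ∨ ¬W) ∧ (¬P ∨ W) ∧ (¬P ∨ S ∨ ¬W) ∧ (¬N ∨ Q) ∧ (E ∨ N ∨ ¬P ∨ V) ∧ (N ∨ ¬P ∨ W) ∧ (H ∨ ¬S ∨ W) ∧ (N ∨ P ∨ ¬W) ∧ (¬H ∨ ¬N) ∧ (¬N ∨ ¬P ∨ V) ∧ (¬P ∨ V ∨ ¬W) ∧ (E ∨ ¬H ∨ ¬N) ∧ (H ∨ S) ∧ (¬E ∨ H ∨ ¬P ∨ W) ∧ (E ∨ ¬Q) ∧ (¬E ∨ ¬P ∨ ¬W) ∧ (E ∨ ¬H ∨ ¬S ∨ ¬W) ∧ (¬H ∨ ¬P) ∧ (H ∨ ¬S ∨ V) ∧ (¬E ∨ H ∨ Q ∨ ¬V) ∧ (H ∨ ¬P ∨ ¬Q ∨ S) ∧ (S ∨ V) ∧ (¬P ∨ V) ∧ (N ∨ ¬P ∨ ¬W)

V = True; Q = False; E = True; P = False; W = False; S = True; N = False; H = True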